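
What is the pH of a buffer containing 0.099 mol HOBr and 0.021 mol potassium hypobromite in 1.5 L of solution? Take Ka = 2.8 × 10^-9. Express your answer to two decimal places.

pH = 7.88

pKa = −log(2.8 × 10^-9) = 8.553
Henderson–Hasselbalch: pH = pKa + log([OBr-]/[HOBr]) = 8.553 + log(0.021/0.099)
pH = 8.553 + (-0.673) = 7.88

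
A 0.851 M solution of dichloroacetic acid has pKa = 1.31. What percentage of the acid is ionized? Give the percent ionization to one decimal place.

21.3%

Cl2CHCOOH ⇌ Cl2CHCOO- + H+; let x = [H+] at equilibrium.
Ka = 10^(−1.31) = 4.90 × 10^-2
Ka = x²/(C₀ − x); solving the quadratic gives x = 1.81 × 10^-1 M.
Fraction ionized = 1.81 × 10^-1 / 0.851 = 0.2127 → 21.3%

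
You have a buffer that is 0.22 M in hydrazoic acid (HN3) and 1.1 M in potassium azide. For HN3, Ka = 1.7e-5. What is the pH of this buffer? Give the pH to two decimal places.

pKa = −log(1.7 × 10^-5) = 4.770
pH = pKa + log([A⁻]/[HA]) = 4.770 + log(1.1/0.22)
pH = 4.770 + (+0.699) = 5.47

pH = 5.47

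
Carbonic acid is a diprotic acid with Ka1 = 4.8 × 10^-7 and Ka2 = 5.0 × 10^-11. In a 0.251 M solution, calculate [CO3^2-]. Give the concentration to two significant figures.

5.0 × 10^-11 M

First ionization gives [H+] ≈ [HCO3-] = 3.47 × 10^-4 M.
Second step: Ka2 = [H+][CO3^2-]/[HCO3-] ≈ [CO3^2-] (since [H+] ≈ [HCO3-]).
So [CO3^2-] ≈ Ka2.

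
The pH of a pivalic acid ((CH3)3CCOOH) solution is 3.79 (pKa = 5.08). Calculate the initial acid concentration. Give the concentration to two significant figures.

[H+] = 10^(-3.79) = 1.62 × 10^-4 M = x
Ka = 10^(−5.08) = 8.32 × 10^-6
Ka = x²/(C₀ − x) ⇒ C₀ = x + x²/Ka
C₀ = 1.62 × 10^-4 + (1.62 × 10^-4)²/(8.32 × 10^-6) = 3.32 × 10^-3 M

C₀ = 3.3 × 10^-3 M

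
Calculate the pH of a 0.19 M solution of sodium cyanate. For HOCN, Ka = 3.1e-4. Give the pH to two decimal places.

OCN- is the conjugate base of the weak acid HOCN.
Kb = Kw/Ka = 1.0×10^-14 / 3.1 × 10^-4 = 3.23 × 10^-11
Kb = [OH-]²/(0.19 − [OH-]) = 3.23 × 10^-11
Neglecting [OH-] in the denominator: [OH-] = √(3.23 × 10^-11 × 0.19) = 2.48 × 10^-6 M
pOH = 5.61, so pH = 14.00 − pOH = 8.39

pH = 8.39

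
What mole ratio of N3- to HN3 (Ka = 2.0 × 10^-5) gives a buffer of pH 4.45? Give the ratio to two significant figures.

ratio = 0.56

pKa = -log(2.0 × 10^-5) = 4.699
pH = pKa + log(r) ⇒ log(r) = 4.45 − 4.699 = -0.249
r = [N3-]/[HN3] = 10^(-0.249) = 0.564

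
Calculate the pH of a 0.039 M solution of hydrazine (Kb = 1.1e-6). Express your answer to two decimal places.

pH = 10.32

N2H4 + H2O ⇌ N2H5+ + OH-
Kb = x²/(0.039 − x) = 1.1 × 10^-6
Assume x ≪ 0.039: x ≈ √(1.1 × 10^-6 × 0.039) = 2.07 × 10^-4 M
pOH = −log(2.07 × 10^-4) = 3.68; pH = 14.00 − 3.68 = 10.32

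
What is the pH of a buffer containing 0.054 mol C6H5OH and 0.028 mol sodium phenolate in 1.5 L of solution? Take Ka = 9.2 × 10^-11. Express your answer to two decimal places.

pKa = −log(9.2 × 10^-11) = 10.036
Using pH = pKa + log([base]/[acid]) with [base]/[acid] = 0.028/0.054:
pH = 10.036 + (-0.285) = 9.75

pH = 9.75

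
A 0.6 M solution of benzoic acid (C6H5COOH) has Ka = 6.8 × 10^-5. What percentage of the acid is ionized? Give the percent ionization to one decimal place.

C6H5COOH ⇌ C6H5COO- + H+; let x = [H+] at equilibrium.
x ≈ √(Ka·C₀) = √(6.8 × 10^-5 × 0.6) = 6.39 × 10^-3 M
% ionization = x/C₀ × 100% = 6.39 × 10^-3/0.6 × 100% = 1.1%

1.1%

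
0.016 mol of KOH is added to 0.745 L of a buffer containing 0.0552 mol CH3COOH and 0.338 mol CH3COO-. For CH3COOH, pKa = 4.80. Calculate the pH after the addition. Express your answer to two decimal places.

pH = 5.76

OH- converts CH3COOH to CH3COO-: CH3COOH → 0.0392 mol, CH3COO- → 0.354 mol.
Henderson–Hasselbalch with mole ratio 0.354/0.0392: pH = 4.80 + (+0.956)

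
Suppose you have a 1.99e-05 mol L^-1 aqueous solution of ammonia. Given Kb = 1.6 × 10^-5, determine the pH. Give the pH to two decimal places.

NH3 + H2O ⇌ NH4+ + OH-
Kb = [OH-]²/(1.99e-05 − [OH-]) = 1.6 × 10^-5
[OH-] is not negligible relative to C₀; solve [OH-]² + 1.6e-05·[OH-] − 3.18e-10 = 0.
[OH-] = [−1.6e-05 + √(1.6e-05² + 1.27e-09)]/2 = 1.16 × 10^-5 M
pOH = 4.94, so pH = 14.00 − pOH = 9.06

pH = 9.06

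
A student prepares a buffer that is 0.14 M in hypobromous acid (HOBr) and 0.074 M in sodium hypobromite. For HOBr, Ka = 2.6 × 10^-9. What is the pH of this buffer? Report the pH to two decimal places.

pKa = −log(2.6 × 10^-9) = 8.585
Henderson–Hasselbalch: pH = pKa + log([OBr-]/[HOBr]) = 8.585 + log(0.074/0.14)
pH = 8.585 + (-0.277) = 8.31

pH = 8.31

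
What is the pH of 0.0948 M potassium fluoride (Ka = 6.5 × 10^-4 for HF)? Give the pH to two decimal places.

pH = 8.08

F- is the conjugate base of the weak acid HF.
Kb = Kw/Ka = 1.0×10^-14 / 6.5 × 10^-4 = 1.54 × 10^-11
Kb = [OH-]²/(0.0948 − [OH-]) = 1.54 × 10^-11
Since Kb ≪ C₀, [OH-] ≈ √(Kb·C₀) = 1.21 × 10^-6 M.
([OH-]/C₀ = 0.0013% < 5%, so the approximation holds.)
pOH = −log(1.21 × 10^-6) = 5.92; pH = 14.00 − 5.92 = 8.08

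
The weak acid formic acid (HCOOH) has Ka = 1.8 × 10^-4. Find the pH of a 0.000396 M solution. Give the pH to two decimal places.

pH = 3.72

HCOOH ⇌ HCOO- + H+
Ka = [H+]²/(0.000396 − [H+]) = 1.8 × 10^-4
The 5% rule fails; solving [H+]² + Ka·[H+] − Ka·C₀ = 0 exactly:
[H+] = [−0.00018 + √(0.00018² + 2.85e-07)]/2 = 1.92 × 10^-4 M
pH = −log[H+] = −log(1.92 × 10^-4) = 3.72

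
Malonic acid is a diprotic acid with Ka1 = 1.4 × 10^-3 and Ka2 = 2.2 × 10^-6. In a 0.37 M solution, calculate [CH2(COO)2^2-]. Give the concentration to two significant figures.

First ionization gives [H+] ≈ [CH2(COOH)COO-] = 2.21 × 10^-2 M.
Second step: Ka2 = [H+][CH2(COO)2^2-]/[CH2(COOH)COO-] ≈ [CH2(COO)2^2-] (since [H+] ≈ [CH2(COOH)COO-]).
So [CH2(COO)2^2-] ≈ Ka2.

2.2 × 10^-6 M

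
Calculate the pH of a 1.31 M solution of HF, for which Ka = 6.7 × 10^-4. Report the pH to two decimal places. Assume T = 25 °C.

pH = 1.53

HF ⇌ F- + H+
From the ICE table, Ka = [H+]²/(1.31 − [H+]) = 6.7 × 10^-4.
Assume [H+] ≪ 1.31: [H+] ≈ √(6.7 × 10^-4 × 1.31) = 2.96 × 10^-2 M
pH = −log(2.96 × 10^-2) = 1.53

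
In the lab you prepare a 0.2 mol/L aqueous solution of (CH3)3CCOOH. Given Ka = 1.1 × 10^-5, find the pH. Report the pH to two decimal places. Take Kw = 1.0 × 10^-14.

pH = 2.83

(CH3)3CCOOH ⇌ (CH3)3CCOO- + H+
Ka = x²/(0.2 − x) = 1.1 × 10^-5
Since Ka ≪ C₀, x ≈ √(Ka·C₀) = 1.48 × 10^-3 M.
pH = −log(1.48 × 10^-3) = 2.83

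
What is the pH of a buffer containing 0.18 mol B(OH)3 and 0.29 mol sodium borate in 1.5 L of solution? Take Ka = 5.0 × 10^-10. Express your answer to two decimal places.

pH = 9.51

pKa = −log(5.0 × 10^-10) = 9.301
Using pH = pKa + log([base]/[acid]) with [base]/[acid] = 0.29/0.18:
pH = 9.301 + (+0.207) = 9.51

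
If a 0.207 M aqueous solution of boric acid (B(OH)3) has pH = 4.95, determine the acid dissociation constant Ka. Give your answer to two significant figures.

[H+] = 10^(-4.95) = 1.12 × 10^-5 M
At equilibrium [HA] = 0.207 − 1.12 × 10^-5 = 2.07 × 10^-1 M
Ka = [H+][A-]/[HA] = (1.12 × 10^-5)² / 2.07 × 10^-1 = 6.1 × 10^-10

Ka = 6.1 × 10^-10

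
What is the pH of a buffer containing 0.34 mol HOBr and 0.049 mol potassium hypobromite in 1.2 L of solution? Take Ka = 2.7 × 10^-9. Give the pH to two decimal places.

pKa = −log(2.7 × 10^-9) = 8.569
Henderson–Hasselbalch: pH = pKa + log([OBr-]/[HOBr]) = 8.569 + log(0.049/0.34)
pH = 8.569 + (-0.841) = 7.73

pH = 7.73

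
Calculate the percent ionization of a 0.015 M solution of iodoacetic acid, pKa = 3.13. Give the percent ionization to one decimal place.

19.9%

ICH2COOH ⇌ ICH2COO- + H+; let x = [H+] at equilibrium.
Ka = 10^(−3.13) = 7.41 × 10^-4
Ka = x²/(C₀ − x); solving the quadratic gives x = 2.98 × 10^-3 M.
% ionization = x/C₀ × 100% = 2.98 × 10^-3/0.015 × 100% = 19.9%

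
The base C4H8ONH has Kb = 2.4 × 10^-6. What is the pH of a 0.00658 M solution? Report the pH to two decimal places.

pH = 10.10

C4H8ONH + H2O ⇌ C4H8ONH2+ + OH-
Kb = [OH-]²/(0.00658 − [OH-]) = 2.4 × 10^-6
Neglecting [OH-] in the denominator: [OH-] = √(2.4 × 10^-6 × 0.00658) = 1.26 × 10^-4 M
pOH = −log(1.26 × 10^-4) = 3.90; pH = 14.00 − 3.90 = 10.10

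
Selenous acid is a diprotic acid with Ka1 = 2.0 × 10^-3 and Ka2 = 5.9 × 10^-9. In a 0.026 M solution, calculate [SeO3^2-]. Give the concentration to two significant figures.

First ionization gives [H+] ≈ [HSeO3-] = 6.28 × 10^-3 M.
Second step: Ka2 = [H+][SeO3^2-]/[HSeO3-] ≈ [SeO3^2-] (since [H+] ≈ [HSeO3-]).
So [SeO3^2-] ≈ Ka2.

5.9 × 10^-9 M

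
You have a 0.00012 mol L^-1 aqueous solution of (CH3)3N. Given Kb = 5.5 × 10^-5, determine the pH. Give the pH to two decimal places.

(CH3)3N + H2O ⇌ (CH3)3NH+ + OH-
Kb = x²/(0.00012 − x) = 5.5 × 10^-5
The 5% rule fails; solving x² + Kb·x − Kb·C₀ = 0 exactly:
x = [−5.5e-05 + √(5.5e-05² + 2.64e-08)]/2 = 5.83 × 10^-5 M
pOH = 4.23, so pH = 14.00 − pOH = 9.77

pH = 9.77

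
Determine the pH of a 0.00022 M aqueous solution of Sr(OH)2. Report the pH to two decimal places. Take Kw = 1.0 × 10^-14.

Sr(OH)2 is a strong base (each formula unit releases 2 OH-); [OH-] = 0.00044 M.
pOH = -log(0.00044) = 3.36
pH = 14.00 - 3.36 = 10.64

pH = 10.64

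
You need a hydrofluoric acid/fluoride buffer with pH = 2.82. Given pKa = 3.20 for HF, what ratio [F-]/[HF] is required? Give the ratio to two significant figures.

pH = pKa + log(r) ⇒ log(r) = 2.82 − 3.20 = -0.38
r = [F-]/[HF] = 10^(-0.38) = 0.417

ratio = 0.42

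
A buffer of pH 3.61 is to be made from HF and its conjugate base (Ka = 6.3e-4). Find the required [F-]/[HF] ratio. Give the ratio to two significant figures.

pKa = -log(6.3 × 10^-4) = 3.201
pH = pKa + log(r) ⇒ log(r) = 3.61 − 3.201 = +0.409
r = [F-]/[HF] = 10^(+0.409) = 2.56

ratio = 2.6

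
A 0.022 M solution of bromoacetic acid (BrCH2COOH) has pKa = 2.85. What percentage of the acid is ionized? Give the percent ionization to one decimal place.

22.3%

BrCH2COOH ⇌ BrCH2COO- + H+; let x = [H+] at equilibrium.
Ka = 10^(−2.85) = 1.41 × 10^-3
Ka = x²/(C₀ − x); solving the quadratic gives x = 4.91 × 10^-3 M.
% ionization = x/C₀ × 100% = 4.91 × 10^-3/0.022 × 100% = 22.3%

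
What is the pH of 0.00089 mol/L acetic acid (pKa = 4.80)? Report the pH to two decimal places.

CH3COOH ⇌ CH3COO- + H+
Ka = 10^(−4.80) = 1.58 × 10^-5
Ka = x²/(0.00089 − x) = 1.58 × 10^-5
The 5% rule fails; solving x² + Ka·x − Ka·C₀ = 0 exactly:
x = (−Ka + √(Ka² + 4·Ka·C₀))/2 = 1.11 × 10^-4 M
pH = −log[H+] = −log(1.11 × 10^-4) = 3.95

pH = 3.95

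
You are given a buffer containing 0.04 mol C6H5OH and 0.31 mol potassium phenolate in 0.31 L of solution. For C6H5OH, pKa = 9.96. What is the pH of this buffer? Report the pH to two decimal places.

pH = 10.85

pH = pKa + log([A⁻]/[HA]) = 9.96 + log(0.31/0.04)
pH = 9.96 + (+0.889) = 10.85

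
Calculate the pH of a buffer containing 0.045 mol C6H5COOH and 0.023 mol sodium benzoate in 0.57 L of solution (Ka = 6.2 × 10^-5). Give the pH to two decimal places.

pKa = −log(6.2 × 10^-5) = 4.208
pH = pKa + log([A⁻]/[HA]) = 4.208 + log(0.023/0.045)
pH = 4.208 + (-0.291) = 3.92

pH = 3.92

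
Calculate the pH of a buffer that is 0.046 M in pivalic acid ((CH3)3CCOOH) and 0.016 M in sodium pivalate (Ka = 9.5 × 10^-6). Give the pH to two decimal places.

pH = 4.56

pKa = −log(9.5 × 10^-6) = 5.022
pH = pKa + log([A⁻]/[HA]) = 5.022 + log(0.016/0.046)
pH = 5.022 + (-0.459) = 4.56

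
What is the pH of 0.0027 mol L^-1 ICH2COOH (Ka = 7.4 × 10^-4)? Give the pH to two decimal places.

pH = 2.96

ICH2COOH ⇌ ICH2COO- + H+
From the ICE table, Ka = x²/(0.0027 − x) = 7.4 × 10^-4.
The 5% rule fails; solving x² + Ka·x − Ka·C₀ = 0 exactly:
x = [−0.00074 + √(0.00074² + 7.99e-06)]/2 = 1.09 × 10^-3 M
pH = −log(1.09 × 10^-3) = 2.96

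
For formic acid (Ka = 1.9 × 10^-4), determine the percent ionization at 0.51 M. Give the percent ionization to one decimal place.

HCOOH ⇌ HCOO- + H+; let x = [H+] at equilibrium.
x ≈ √(Ka·C₀) = √(1.9 × 10^-4 × 0.51) = 9.84 × 10^-3 M
Fraction ionized = 9.84 × 10^-3 / 0.51 = 0.0193 → 1.9%

1.9%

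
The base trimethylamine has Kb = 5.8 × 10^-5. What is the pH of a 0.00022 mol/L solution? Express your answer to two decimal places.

(CH3)3N + H2O ⇌ (CH3)3NH+ + OH-
From the ICE table, Kb = [OH-]²/(0.00022 − [OH-]) = 5.8 × 10^-5.
The 5% rule fails; solving [OH-]² + Kb·[OH-] − Kb·C₀ = 0 exactly:
[OH-] = [−5.8e-05 + √(5.8e-05² + 5.1e-08)]/2 = 8.76 × 10^-5 M
pOH = 4.06, so pH = 14.00 − pOH = 9.94

pH = 9.94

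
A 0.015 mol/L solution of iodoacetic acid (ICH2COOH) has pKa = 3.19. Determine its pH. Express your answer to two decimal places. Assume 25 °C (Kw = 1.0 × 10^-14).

ICH2COOH ⇌ ICH2COO- + H+
Ka = 10^(−3.19) = 6.46 × 10^-4
Ka = [H+]²/(0.015 − [H+]) = 6.46 × 10^-4
The 5% rule fails; solving [H+]² + Ka·[H+] − Ka·C₀ = 0 exactly:
[H+] = [−0.000646 + √(0.000646² + 3.88e-05)]/2 = 2.81 × 10^-3 M
pH = −log[H+] = −log(2.81 × 10^-3) = 2.55

pH = 2.55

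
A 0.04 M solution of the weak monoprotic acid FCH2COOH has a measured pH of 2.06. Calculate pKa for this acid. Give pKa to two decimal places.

[H+] = 10^(-2.06) = 8.71 × 10^-3 M
At equilibrium [HA] = 0.04 − 8.71 × 10^-3 = 3.13 × 10^-2 M
Ka = [H+][A-]/[HA] = (8.71 × 10^-3)² / 3.13 × 10^-2 = 2.42 × 10^-3
pKa = -log(2.42 × 10^-3) = 2.62

pKa = 2.62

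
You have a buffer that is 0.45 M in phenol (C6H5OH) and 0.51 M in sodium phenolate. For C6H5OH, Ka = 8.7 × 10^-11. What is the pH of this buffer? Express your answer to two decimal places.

pKa = −log(8.7 × 10^-11) = 10.060
pH = pKa + log([A⁻]/[HA]) = 10.060 + log(0.51/0.45)
pH = 10.060 + (+0.054) = 10.11

pH = 10.11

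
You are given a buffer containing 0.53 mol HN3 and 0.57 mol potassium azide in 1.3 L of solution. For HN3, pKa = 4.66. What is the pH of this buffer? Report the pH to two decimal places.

pH = 4.69

pH = pKa + log([A⁻]/[HA]) = 4.66 + log(0.57/0.53)
pH = 4.66 + (+0.032) = 4.69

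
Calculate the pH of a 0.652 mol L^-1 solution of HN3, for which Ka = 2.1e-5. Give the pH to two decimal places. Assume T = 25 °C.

pH = 2.43

HN3 ⇌ N3- + H+
From the ICE table, Ka = [H+]²/(0.652 − [H+]) = 2.1 × 10^-5.
Since Ka ≪ C₀, [H+] ≈ √(Ka·C₀) = 3.70 × 10^-3 M.
Check: 0.57% ionized — well under 5%, approximation valid.
pH = −log(3.70 × 10^-3) = 2.43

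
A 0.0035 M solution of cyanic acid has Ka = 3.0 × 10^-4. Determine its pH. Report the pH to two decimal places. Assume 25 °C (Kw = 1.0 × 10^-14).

HOCN ⇌ OCN- + H+
From the ICE table, Ka = [H+]²/(0.0035 − [H+]) = 3.0 × 10^-4.
[H+] is not negligible relative to C₀; solve [H+]² + 0.0003·[H+] − 1.05e-06 = 0.
[H+] = (−Ka + √(Ka² + 4·Ka·C₀))/2 = 8.86 × 10^-4 M
pH = −log(8.86 × 10^-4) = 3.05

pH = 3.05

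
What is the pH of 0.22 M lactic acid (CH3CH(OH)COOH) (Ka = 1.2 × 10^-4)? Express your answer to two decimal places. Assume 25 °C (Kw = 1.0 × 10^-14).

CH3CH(OH)COOH ⇌ CH3CH(OH)COO- + H+
From the ICE table, Ka = x²/(0.22 − x) = 1.2 × 10^-4.
Since Ka ≪ C₀, x ≈ √(Ka·C₀) = 5.14 × 10^-3 M.
(x/C₀ = 2.3% < 5%, so the approximation holds.)
pH = −log[H+] = −log(5.14 × 10^-3) = 2.29

pH = 2.29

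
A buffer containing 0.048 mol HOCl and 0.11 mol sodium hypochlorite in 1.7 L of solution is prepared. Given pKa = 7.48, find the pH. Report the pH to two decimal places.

pH = 7.84

Using pH = pKa + log([base]/[acid]) with [base]/[acid] = 0.11/0.048:
pH = 7.48 + (+0.360) = 7.84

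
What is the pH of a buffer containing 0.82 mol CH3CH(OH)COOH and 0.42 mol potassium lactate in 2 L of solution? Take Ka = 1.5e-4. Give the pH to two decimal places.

pH = 3.53

pKa = −log(1.5 × 10^-4) = 3.824
pH = pKa + log([A⁻]/[HA]) = 3.824 + log(0.42/0.82)
pH = 3.824 + (-0.291) = 3.53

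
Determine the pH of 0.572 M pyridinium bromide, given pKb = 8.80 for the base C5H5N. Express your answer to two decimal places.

pH = 2.72

C5H5NH+ is the conjugate acid of the weak base C5H5N.
Kb = 10^(−8.80) = 1.58 × 10^-9
Ka = Kw/Kb = 1.0×10^-14 / 1.58 × 10^-9 = 6.33 × 10^-6
Ka = [H+]²/(0.572 − [H+]) = 6.33 × 10^-6
Assume [H+] ≪ 0.572: [H+] ≈ √(6.33 × 10^-6 × 0.572) = 1.90 × 10^-3 M
([H+]/C₀ = 0.33% < 5%, so the approximation holds.)
pH = −log(1.90 × 10^-3) = 2.72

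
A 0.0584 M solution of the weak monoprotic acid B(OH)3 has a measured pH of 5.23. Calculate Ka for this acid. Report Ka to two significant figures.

[H+] = 10^(-5.23) = 5.89 × 10^-6 M
At equilibrium [HA] = 0.0584 − 5.89 × 10^-6 = 5.84 × 10^-2 M
Ka = [H+][A-]/[HA] = (5.89 × 10^-6)² / 5.84 × 10^-2 = 5.9 × 10^-10

Ka = 5.9 × 10^-10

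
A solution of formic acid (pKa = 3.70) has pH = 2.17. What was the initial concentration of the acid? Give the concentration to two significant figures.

[H+] = 10^(-2.17) = 6.76 × 10^-3 M = x
Ka = 10^(−3.70) = 2.00 × 10^-4
Ka = x²/(C₀ − x) ⇒ C₀ = x + x²/Ka
C₀ = 6.76 × 10^-3 + (6.76 × 10^-3)²/(2.00 × 10^-4) = 2.35 × 10^-1 M

C₀ = 2.4 × 10^-1 M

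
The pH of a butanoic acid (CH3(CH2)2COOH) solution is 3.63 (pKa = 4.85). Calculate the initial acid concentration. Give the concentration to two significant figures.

C₀ = 4.1 × 10^-3 M

[H+] = 10^(-3.63) = 2.34 × 10^-4 M = x
Ka = 10^(−4.85) = 1.41 × 10^-5
Ka = x²/(C₀ − x) ⇒ C₀ = x + x²/Ka
C₀ = 2.34 × 10^-4 + (2.34 × 10^-4)²/(1.41 × 10^-5) = 4.12 × 10^-3 M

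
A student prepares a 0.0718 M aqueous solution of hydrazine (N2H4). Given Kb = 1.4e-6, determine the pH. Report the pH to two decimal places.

pH = 10.50

N2H4 + H2O ⇌ N2H5+ + OH-
Kb = [OH-]²/(0.0718 − [OH-]) = 1.4 × 10^-6
Since Kb ≪ C₀, [OH-] ≈ √(Kb·C₀) = 3.17 × 10^-4 M.
([OH-]/C₀ = 0.44% < 5%, so the approximation holds.)
pOH = −log(3.17 × 10^-4) = 3.50; pH = 14.00 − 3.50 = 10.50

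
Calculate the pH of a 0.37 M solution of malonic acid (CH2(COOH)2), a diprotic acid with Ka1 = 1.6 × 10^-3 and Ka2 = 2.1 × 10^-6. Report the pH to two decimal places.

pH = 1.63

Ka1 ≫ Ka2, so treat the first dissociation as the only significant source of H+.
Ka1 = x²/(0.37 − x) = 1.6 × 10^-3
Solving the quadratic: x = (−Ka1 + √(Ka1² + 4·Ka1·C₀))/2 = 2.35 × 10^-2 M
pH = −log(2.35 × 10^-2) = 1.63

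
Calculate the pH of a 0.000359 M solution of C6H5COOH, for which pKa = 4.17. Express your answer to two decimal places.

pH = 3.90

C6H5COOH ⇌ C6H5COO- + H+
Ka = 10^(−4.17) = 6.76 × 10^-5
Ka = x²/(0.000359 − x) = 6.76 × 10^-5
x is not negligible relative to C₀; solve x² + 6.76e-05·x − 2.43e-08 = 0.
x = [−6.76e-05 + √(6.76e-05² + 9.71e-08)]/2 = 1.26 × 10^-4 M
pH = −log[H+] = −log(1.26 × 10^-4) = 3.90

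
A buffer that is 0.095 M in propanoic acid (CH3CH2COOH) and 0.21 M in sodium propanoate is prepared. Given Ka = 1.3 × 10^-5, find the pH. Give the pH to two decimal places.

pKa = −log(1.3 × 10^-5) = 4.886
Using pH = pKa + log([base]/[acid]) with [base]/[acid] = 0.21/0.095:
pH = 4.886 + (+0.344) = 5.23

pH = 5.23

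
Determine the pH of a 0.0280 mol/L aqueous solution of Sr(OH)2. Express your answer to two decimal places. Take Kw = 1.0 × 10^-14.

pH = 12.75

Sr(OH)2 is a strong base (each formula unit releases 2 OH-); [OH-] = 0.056 M.
pOH = -log(0.056) = 1.25
pH = 14.00 - 1.25 = 12.75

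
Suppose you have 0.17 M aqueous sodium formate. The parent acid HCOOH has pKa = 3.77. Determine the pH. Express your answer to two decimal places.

HCOO- is the conjugate base of the weak acid HCOOH.
Ka = 10^(−3.77) = 1.70 × 10^-4
Kb = Kw/Ka = 1.0×10^-14 / 1.70 × 10^-4 = 5.88 × 10^-11
Kb = [OH-]²/(0.17 − [OH-]) = 5.88 × 10^-11
Assume [OH-] ≪ 0.17: [OH-] ≈ √(5.88 × 10^-11 × 0.17) = 3.16 × 10^-6 M
([OH-]/C₀ = 0.0019% < 5%, so the approximation holds.)
pOH = −log(3.16 × 10^-6) = 5.50; pH = 14.00 − 5.50 = 8.50

pH = 8.50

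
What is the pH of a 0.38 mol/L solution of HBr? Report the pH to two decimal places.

HBr is a strong acid and dissociates completely, so [H+] = 0.38 M.
pH = -log(0.38) = 0.42

pH = 0.42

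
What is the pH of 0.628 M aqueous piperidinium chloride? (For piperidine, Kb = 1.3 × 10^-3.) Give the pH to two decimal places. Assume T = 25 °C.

pH = 5.66

C5H10NH2+ is the conjugate acid of the weak base C5H10NH.
Ka = Kw/Kb = 1.0×10^-14 / 1.3 × 10^-3 = 7.69 × 10^-12
Let x = [H+] at equilibrium. Ka = x²/(0.628 − x).
Since Ka ≪ C₀, x ≈ √(Ka·C₀) = 2.20 × 10^-6 M.
(x/C₀ = 0.00035% < 5%, so the approximation holds.)
pH = −log[H+] = −log(2.20 × 10^-6) = 5.66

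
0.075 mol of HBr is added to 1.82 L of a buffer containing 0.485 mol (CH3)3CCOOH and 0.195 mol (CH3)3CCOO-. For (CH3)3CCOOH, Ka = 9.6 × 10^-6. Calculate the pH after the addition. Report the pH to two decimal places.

pH = 4.35

After neutralization: n((CH3)3CCOOH) = 0.56 mol, n((CH3)3CCOO-) = 0.12 mol.
pKa = −log(9.6 × 10^-6) = 5.018
pH = pKa + log([A⁻]/[HA]) = 5.018 + log(0.12/0.56) = 5.018 -0.669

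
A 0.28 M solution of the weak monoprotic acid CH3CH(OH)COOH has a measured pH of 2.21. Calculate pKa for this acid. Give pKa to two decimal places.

[H+] = 10^(-2.21) = 6.17 × 10^-3 M
At equilibrium [HA] = 0.28 − 6.17 × 10^-3 = 2.74 × 10^-1 M
Ka = [H+][A-]/[HA] = (6.17 × 10^-3)² / 2.74 × 10^-1 = 1.39 × 10^-4
pKa = -log(1.39 × 10^-4) = 3.86

pKa = 3.86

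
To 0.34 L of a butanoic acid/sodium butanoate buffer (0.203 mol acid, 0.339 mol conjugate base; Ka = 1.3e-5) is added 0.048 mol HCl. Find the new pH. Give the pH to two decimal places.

After neutralization: n(CH3(CH2)2COOH) = 0.251 mol, n(CH3(CH2)2COO-) = 0.291 mol.
pKa = −log(1.3 × 10^-5) = 4.886
pH = pKa + log([A⁻]/[HA]) = 4.886 + log(0.291/0.251) = 4.886 +0.064

pH = 4.95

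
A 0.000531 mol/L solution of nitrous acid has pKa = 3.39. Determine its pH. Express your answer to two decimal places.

HNO2 ⇌ NO2- + H+
Ka = 10^(−3.39) = 4.07 × 10^-4
Let x = [H+] at equilibrium. Ka = x²/(0.000531 − x).
The 5% rule fails; solving x² + Ka·x − Ka·C₀ = 0 exactly:
x = [−0.000407 + √(0.000407² + 8.64e-07)]/2 = 3.04 × 10^-4 M
pH = −log(3.04 × 10^-4) = 3.52

pH = 3.52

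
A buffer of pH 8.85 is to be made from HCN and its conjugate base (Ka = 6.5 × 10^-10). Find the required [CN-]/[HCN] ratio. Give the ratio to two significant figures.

ratio = 0.46

pKa = -log(6.5 × 10^-10) = 9.187
pH = pKa + log(r) ⇒ log(r) = 8.85 − 9.187 = -0.337
r = [CN-]/[HCN] = 10^(-0.337) = 0.46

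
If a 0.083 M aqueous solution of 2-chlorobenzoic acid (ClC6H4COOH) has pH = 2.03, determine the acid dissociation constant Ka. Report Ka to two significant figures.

Ka = 1.2 × 10^-3

[H+] = 10^(-2.03) = 9.33 × 10^-3 M
At equilibrium [HA] = 0.083 − 9.33 × 10^-3 = 7.37 × 10^-2 M
Ka = [H+][A-]/[HA] = (9.33 × 10^-3)² / 7.37 × 10^-2 = 1.2 × 10^-3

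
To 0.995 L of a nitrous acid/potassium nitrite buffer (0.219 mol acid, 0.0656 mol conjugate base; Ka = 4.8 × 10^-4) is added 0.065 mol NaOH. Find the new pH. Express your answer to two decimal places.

OH- converts HNO2 to NO2-: HNO2 → 0.154 mol, NO2- → 0.131 mol.
pKa = −log(4.8 × 10^-4) = 3.319
Henderson–Hasselbalch with mole ratio 0.131/0.154: pH = 3.319 + (-0.070)

pH = 3.25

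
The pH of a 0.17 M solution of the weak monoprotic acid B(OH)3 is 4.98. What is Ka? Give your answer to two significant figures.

[H+] = 10^(-4.98) = 1.05 × 10^-5 M
At equilibrium [HA] = 0.17 − 1.05 × 10^-5 = 1.70 × 10^-1 M
Ka = [H+][A-]/[HA] = (1.05 × 10^-5)² / 1.70 × 10^-1 = 6.5 × 10^-10

Ka = 6.5 × 10^-10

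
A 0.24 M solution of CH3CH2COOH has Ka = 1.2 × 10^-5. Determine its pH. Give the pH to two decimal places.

CH3CH2COOH ⇌ CH3CH2COO- + H+
Let x = [H+] at equilibrium. Ka = x²/(0.24 − x).
Neglecting x in the denominator: x = √(1.2 × 10^-5 × 0.24) = 1.70 × 10^-3 M
Check: 0.71% ionized — well under 5%, approximation valid.
pH = −log[H+] = −log(1.70 × 10^-3) = 2.77

pH = 2.77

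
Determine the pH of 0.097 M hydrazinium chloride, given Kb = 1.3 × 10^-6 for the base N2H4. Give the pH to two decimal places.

pH = 4.56

N2H5+ is the conjugate acid of the weak base N2H4.
Ka = Kw/Kb = 1.0×10^-14 / 1.3 × 10^-6 = 7.69 × 10^-9
From the ICE table, Ka = x²/(0.097 − x) = 7.69 × 10^-9.
Since Ka ≪ C₀, x ≈ √(Ka·C₀) = 2.73 × 10^-5 M.
pH = −log[H+] = −log(2.73 × 10^-5) = 4.56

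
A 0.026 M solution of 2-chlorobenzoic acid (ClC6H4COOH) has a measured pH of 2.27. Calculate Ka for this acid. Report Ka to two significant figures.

Ka = 1.4 × 10^-3

[H+] = 10^(-2.27) = 5.37 × 10^-3 M
At equilibrium [HA] = 0.026 − 5.37 × 10^-3 = 2.06 × 10^-2 M
Ka = [H+][A-]/[HA] = (5.37 × 10^-3)² / 2.06 × 10^-2 = 1.4 × 10^-3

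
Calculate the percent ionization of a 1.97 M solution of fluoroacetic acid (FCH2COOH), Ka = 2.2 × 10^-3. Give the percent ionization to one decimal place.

3.3%

FCH2COOH ⇌ FCH2COO- + H+; let x = [H+] at equilibrium.
x ≈ √(Ka·C₀) = √(2.2 × 10^-3 × 1.97) = 6.58 × 10^-2 M
% ionization = x/C₀ × 100% = 6.58 × 10^-2/1.97 × 100% = 3.3%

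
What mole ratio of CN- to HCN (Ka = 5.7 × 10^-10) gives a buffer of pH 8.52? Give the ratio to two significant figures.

ratio = 0.19

pKa = -log(5.7 × 10^-10) = 9.244
pH = pKa + log(r) ⇒ log(r) = 8.52 − 9.244 = -0.724
r = [CN-]/[HCN] = 10^(-0.724) = 0.189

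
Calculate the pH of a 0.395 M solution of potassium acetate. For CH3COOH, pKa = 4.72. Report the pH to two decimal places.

CH3COO- is the conjugate base of the weak acid CH3COOH.
Ka = 10^(−4.72) = 1.91 × 10^-5
Kb = Kw/Ka = 1.0×10^-14 / 1.91 × 10^-5 = 5.24 × 10^-10
Kb = x²/(0.395 − x) = 5.24 × 10^-10
Assume x ≪ 0.395: x ≈ √(5.24 × 10^-10 × 0.395) = 1.44 × 10^-5 M
pOH = −log(1.44 × 10^-5) = 4.84; pH = 14.00 − 4.84 = 9.16

pH = 9.16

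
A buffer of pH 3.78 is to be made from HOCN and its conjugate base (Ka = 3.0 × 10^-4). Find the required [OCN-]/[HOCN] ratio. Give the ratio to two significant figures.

ratio = 1.8

pKa = -log(3.0 × 10^-4) = 3.523
pH = pKa + log(r) ⇒ log(r) = 3.78 − 3.523 = +0.257
r = [OCN-]/[HOCN] = 10^(+0.257) = 1.81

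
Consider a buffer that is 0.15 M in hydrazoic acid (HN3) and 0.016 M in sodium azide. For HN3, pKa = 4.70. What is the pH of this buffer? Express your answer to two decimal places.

Henderson–Hasselbalch: pH = pKa + log([N3-]/[HN3]) = 4.70 + log(0.016/0.15)
pH = 4.70 + (-0.972) = 3.73

pH = 3.73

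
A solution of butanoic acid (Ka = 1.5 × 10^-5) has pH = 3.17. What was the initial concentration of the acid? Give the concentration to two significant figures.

C₀ = 3.1 × 10^-2 M

[H+] = 10^(-3.17) = 6.76 × 10^-4 M = x
Ka = x²/(C₀ − x) ⇒ C₀ = x + x²/Ka
C₀ = 6.76 × 10^-4 + (6.76 × 10^-4)²/(1.5 × 10^-5) = 3.11 × 10^-2 M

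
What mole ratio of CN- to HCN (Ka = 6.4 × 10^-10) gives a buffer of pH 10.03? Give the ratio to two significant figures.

ratio = 6.9

pKa = -log(6.4 × 10^-10) = 9.194
pH = pKa + log(r) ⇒ log(r) = 10.03 − 9.194 = +0.836
r = [CN-]/[HCN] = 10^(+0.836) = 6.85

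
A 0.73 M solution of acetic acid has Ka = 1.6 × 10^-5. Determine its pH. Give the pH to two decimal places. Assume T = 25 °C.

pH = 2.47

CH3COOH ⇌ CH3COO- + H+
Ka = [H+]²/(0.73 − [H+]) = 1.6 × 10^-5
Neglecting [H+] in the denominator: [H+] = √(1.6 × 10^-5 × 0.73) = 3.42 × 10^-3 M
pH = −log(3.42 × 10^-3) = 2.47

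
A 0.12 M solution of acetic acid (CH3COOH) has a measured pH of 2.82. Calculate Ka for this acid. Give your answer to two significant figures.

[H+] = 10^(-2.82) = 1.51 × 10^-3 M
At equilibrium [HA] = 0.12 − 1.51 × 10^-3 = 1.18 × 10^-1 M
Ka = [H+][A-]/[HA] = (1.51 × 10^-3)² / 1.18 × 10^-1 = 1.9 × 10^-5

Ka = 1.9 × 10^-5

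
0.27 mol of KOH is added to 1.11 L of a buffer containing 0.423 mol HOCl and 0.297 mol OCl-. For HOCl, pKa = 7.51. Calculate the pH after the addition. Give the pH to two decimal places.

OH- converts HOCl to OCl-: HOCl → 0.153 mol, OCl- → 0.567 mol.
Henderson–Hasselbalch with mole ratio 0.567/0.153: pH = 7.51 + (+0.569)

pH = 8.08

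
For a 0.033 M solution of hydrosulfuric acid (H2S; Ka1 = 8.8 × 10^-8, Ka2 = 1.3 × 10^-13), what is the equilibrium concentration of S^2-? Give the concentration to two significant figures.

First ionization gives [H+] ≈ [HS-] = 5.39 × 10^-5 M.
Second step: Ka2 = [H+][S^2-]/[HS-] ≈ [S^2-] (since [H+] ≈ [HS-]).
So [S^2-] ≈ Ka2.

1.3 × 10^-13 M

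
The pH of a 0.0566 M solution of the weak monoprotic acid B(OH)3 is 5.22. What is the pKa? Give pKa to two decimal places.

pKa = 9.19

[H+] = 10^(-5.22) = 6.03 × 10^-6 M
At equilibrium [HA] = 0.0566 − 6.03 × 10^-6 = 5.66 × 10^-2 M
Ka = [H+][A-]/[HA] = (6.03 × 10^-6)² / 5.66 × 10^-2 = 6.42 × 10^-10
pKa = -log(6.42 × 10^-10) = 9.19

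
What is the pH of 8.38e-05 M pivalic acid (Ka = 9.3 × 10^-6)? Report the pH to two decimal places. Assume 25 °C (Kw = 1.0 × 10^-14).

(CH3)3CCOOH ⇌ (CH3)3CCOO- + H+
From the ICE table, Ka = x²/(8.38e-05 − x) = 9.3 × 10^-6.
The 5% rule fails; solving x² + Ka·x − Ka·C₀ = 0 exactly:
x = [−9.3e-06 + √(9.3e-06² + 3.12e-09)]/2 = 2.37 × 10^-5 M
pH = −log(2.37 × 10^-5) = 4.63

pH = 4.63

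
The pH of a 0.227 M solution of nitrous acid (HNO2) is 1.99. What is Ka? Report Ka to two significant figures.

Ka = 4.8 × 10^-4

[H+] = 10^(-1.99) = 1.02 × 10^-2 M
At equilibrium [HA] = 0.227 − 1.02 × 10^-2 = 2.17 × 10^-1 M
Ka = [H+][A-]/[HA] = (1.02 × 10^-2)² / 2.17 × 10^-1 = 4.8 × 10^-4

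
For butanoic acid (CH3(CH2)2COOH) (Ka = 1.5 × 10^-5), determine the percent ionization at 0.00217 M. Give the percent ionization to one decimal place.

8.0%

CH3(CH2)2COOH ⇌ CH3(CH2)2COO- + H+; let x = [H+] at equilibrium.
Solve x² + 1.5e-05x − 3.26e-08 = 0 → x = 1.73 × 10^-4 M
Fraction ionized = 1.73 × 10^-4 / 0.00217 = 0.0797 → 8.0%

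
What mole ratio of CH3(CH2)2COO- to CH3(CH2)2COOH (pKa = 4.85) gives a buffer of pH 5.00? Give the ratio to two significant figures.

ratio = 1.4

pH = pKa + log(r) ⇒ log(r) = 5.00 − 4.85 = +0.15
r = [CH3(CH2)2COO-]/[CH3(CH2)2COOH] = 10^(+0.15) = 1.41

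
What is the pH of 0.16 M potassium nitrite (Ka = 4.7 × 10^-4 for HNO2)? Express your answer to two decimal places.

NO2- is the conjugate base of the weak acid HNO2.
Kb = Kw/Ka = 1.0×10^-14 / 4.7 × 10^-4 = 2.13 × 10^-11
From the ICE table, Kb = x²/(0.16 − x) = 2.13 × 10^-11.
Neglecting x in the denominator: x = √(2.13 × 10^-11 × 0.16) = 1.85 × 10^-6 M
pOH = −log(1.85 × 10^-6) = 5.73; pH = 14.00 − 5.73 = 8.27

pH = 8.27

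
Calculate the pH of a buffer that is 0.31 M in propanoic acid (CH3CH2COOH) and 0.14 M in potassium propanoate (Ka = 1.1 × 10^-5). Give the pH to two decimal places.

pH = 4.61

pKa = −log(1.1 × 10^-5) = 4.959
pH = pKa + log([A⁻]/[HA]) = 4.959 + log(0.14/0.31)
pH = 4.959 + (-0.345) = 4.61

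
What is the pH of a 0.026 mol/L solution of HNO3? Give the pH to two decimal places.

pH = 1.59

HNO3 is a strong acid and dissociates completely, so [H+] = 0.026 M.
pH = -log(0.026) = 1.59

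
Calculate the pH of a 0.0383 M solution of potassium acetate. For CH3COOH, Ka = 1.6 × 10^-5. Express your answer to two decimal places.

pH = 8.69

CH3COO- is the conjugate base of the weak acid CH3COOH.
Kb = Kw/Ka = 1.0×10^-14 / 1.6 × 10^-5 = 6.25 × 10^-10
From the ICE table, Kb = [OH-]²/(0.0383 − [OH-]) = 6.25 × 10^-10.
Since Kb ≪ C₀, [OH-] ≈ √(Kb·C₀) = 4.89 × 10^-6 M.
([OH-]/C₀ = 0.013% < 5%, so the approximation holds.)
pOH = −log(4.89 × 10^-6) = 5.31; pH = 14.00 − 5.31 = 8.69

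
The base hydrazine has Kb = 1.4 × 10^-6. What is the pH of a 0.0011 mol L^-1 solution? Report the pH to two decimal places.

pH = 9.59

N2H4 + H2O ⇌ N2H5+ + OH-
From the ICE table, Kb = [OH-]²/(0.0011 − [OH-]) = 1.4 × 10^-6.
Since Kb ≪ C₀, [OH-] ≈ √(Kb·C₀) = 3.92 × 10^-5 M.
pOH = −log(3.92 × 10^-5) = 4.41; pH = 14.00 − 4.41 = 9.59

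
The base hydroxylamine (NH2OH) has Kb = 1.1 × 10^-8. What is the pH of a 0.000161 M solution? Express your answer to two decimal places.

NH2OH + H2O ⇌ NH3OH+ + OH-
Let x = [OH-] at equilibrium. Kb = x²/(0.000161 − x).
Assume x ≪ 0.000161: x ≈ √(1.1 × 10^-8 × 0.000161) = 1.33 × 10^-6 M
(x/C₀ = 0.83% < 5%, so the approximation holds.)
pOH = −log(1.33 × 10^-6) = 5.88; pH = 14.00 − 5.88 = 8.12

pH = 8.12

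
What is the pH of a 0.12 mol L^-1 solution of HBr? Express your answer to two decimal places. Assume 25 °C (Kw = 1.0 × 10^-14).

pH = 0.92

HBr is a strong acid and dissociates completely, so [H+] = 0.12 M.
pH = -log(0.12) = 0.92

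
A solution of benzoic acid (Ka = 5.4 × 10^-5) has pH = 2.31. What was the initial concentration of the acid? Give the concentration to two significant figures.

C₀ = 4.5 × 10^-1 M

[H+] = 10^(-2.31) = 4.90 × 10^-3 M = x
Ka = x²/(C₀ − x) ⇒ C₀ = x + x²/Ka
C₀ = 4.90 × 10^-3 + (4.90 × 10^-3)²/(5.4 × 10^-5) = 4.50 × 10^-1 M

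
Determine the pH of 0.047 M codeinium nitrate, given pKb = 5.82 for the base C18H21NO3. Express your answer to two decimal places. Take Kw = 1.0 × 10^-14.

pH = 4.75

C18H22NO3+ is the conjugate acid of the weak base C18H21NO3.
Kb = 10^(−5.82) = 1.51 × 10^-6
Ka = Kw/Kb = 1.0×10^-14 / 1.51 × 10^-6 = 6.62 × 10^-9
Ka = x²/(0.047 − x) = 6.62 × 10^-9
Assume x ≪ 0.047: x ≈ √(6.62 × 10^-9 × 0.047) = 1.76 × 10^-5 M
Check: 0.038% ionized — well under 5%, approximation valid.
pH = −log[H+] = −log(1.76 × 10^-5) = 4.75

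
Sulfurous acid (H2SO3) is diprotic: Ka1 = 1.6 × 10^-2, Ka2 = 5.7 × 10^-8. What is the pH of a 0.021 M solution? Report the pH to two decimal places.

pH = 1.92

Since Ka1 ≫ Ka2, the first ionization dominates [H+].
Ka1 = x²/(0.021 − x) = 1.6 × 10^-2
Solving the quadratic: x = (−Ka1 + √(Ka1² + 4·Ka1·C₀))/2 = 1.20 × 10^-2 M
pH = −log(1.20 × 10^-2) = 1.92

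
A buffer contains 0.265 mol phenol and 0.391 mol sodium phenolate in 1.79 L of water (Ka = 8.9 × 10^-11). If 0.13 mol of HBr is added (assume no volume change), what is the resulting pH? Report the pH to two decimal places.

After neutralization: n(C6H5OH) = 0.395 mol, n(C6H5O-) = 0.261 mol.
pKa = −log(8.9 × 10^-11) = 10.051
pH = pKa + log(n_C6H5O-/n_C6H5OH) = 10.051 + log(0.261/0.395) = 10.051 + (-0.180)

pH = 9.87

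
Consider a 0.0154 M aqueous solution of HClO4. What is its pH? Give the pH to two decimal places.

pH = 1.81

HClO4 is a strong acid and dissociates completely, so [H+] = 0.0154 M.
pH = -log(0.0154) = 1.81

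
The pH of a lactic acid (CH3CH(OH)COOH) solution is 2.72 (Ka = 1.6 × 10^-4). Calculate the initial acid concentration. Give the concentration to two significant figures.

C₀ = 2.5 × 10^-2 M

[H+] = 10^(-2.72) = 1.91 × 10^-3 M = x
Ka = x²/(C₀ − x) ⇒ C₀ = x + x²/Ka
C₀ = 1.91 × 10^-3 + (1.91 × 10^-3)²/(1.6 × 10^-4) = 2.47 × 10^-2 M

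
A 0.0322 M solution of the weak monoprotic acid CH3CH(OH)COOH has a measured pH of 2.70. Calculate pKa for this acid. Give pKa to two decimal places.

[H+] = 10^(-2.70) = 2.00 × 10^-3 M
At equilibrium [HA] = 0.0322 − 2.00 × 10^-3 = 3.02 × 10^-2 M
Ka = [H+][A-]/[HA] = (2.00 × 10^-3)² / 3.02 × 10^-2 = 1.32 × 10^-4
pKa = -log(1.32 × 10^-4) = 3.88

pKa = 3.88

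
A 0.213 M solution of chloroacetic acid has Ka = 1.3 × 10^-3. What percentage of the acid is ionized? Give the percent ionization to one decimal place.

7.5%

ClCH2COOH ⇌ ClCH2COO- + H+; let x = [H+] at equilibrium.
Ka = x²/(C₀ − x); solving the quadratic gives x = 1.60 × 10^-2 M.
Fraction ionized = 1.60 × 10^-2 / 0.213 = 0.0751 → 7.5%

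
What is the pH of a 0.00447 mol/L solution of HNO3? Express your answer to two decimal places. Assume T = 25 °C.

HNO3 is a strong acid and dissociates completely, so [H+] = 0.00447 M.
pH = -log(0.00447) = 2.35

pH = 2.35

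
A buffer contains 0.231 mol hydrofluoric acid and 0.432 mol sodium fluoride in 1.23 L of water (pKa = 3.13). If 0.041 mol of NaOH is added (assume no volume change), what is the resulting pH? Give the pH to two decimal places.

After neutralization: n(HF) = 0.19 mol, n(F-) = 0.473 mol.
pH = pKa + log([A⁻]/[HA]) = 3.13 + log(0.473/0.19) = 3.13 +0.396

pH = 3.53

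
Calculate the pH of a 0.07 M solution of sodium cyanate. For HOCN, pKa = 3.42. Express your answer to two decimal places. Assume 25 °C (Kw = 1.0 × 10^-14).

OCN- is the conjugate base of the weak acid HOCN.
Ka = 10^(−3.42) = 3.80 × 10^-4
Kb = Kw/Ka = 1.0×10^-14 / 3.80 × 10^-4 = 2.63 × 10^-11
Kb = x²/(0.07 − x) = 2.63 × 10^-11
Assume x ≪ 0.07: x ≈ √(2.63 × 10^-11 × 0.07) = 1.36 × 10^-6 M
pOH = −log(1.36 × 10^-6) = 5.87; pH = 14.00 − 5.87 = 8.13

pH = 8.13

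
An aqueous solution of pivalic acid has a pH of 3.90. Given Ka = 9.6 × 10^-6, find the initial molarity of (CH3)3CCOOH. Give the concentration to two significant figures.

C₀ = 1.8 × 10^-3 M

[H+] = 10^(-3.90) = 1.26 × 10^-4 M = x
Ka = x²/(C₀ − x) ⇒ C₀ = x + x²/Ka
C₀ = 1.26 × 10^-4 + (1.26 × 10^-4)²/(9.6 × 10^-6) = 1.78 × 10^-3 M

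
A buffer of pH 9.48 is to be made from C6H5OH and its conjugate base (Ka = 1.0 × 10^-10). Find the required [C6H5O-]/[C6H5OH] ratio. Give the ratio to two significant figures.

pKa = -log(1.0 × 10^-10) = 10.000
pH = pKa + log(r) ⇒ log(r) = 9.48 − 10.000 = -0.520
r = [C6H5O-]/[C6H5OH] = 10^(-0.520) = 0.302

ratio = 0.30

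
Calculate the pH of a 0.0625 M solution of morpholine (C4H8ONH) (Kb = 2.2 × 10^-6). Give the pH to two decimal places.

C4H8ONH + H2O ⇌ C4H8ONH2+ + OH-
Kb = [OH-]²/(0.0625 − [OH-]) = 2.2 × 10^-6
Neglecting [OH-] in the denominator: [OH-] = √(2.2 × 10^-6 × 0.0625) = 3.71 × 10^-4 M
([OH-]/C₀ = 0.59% < 5%, so the approximation holds.)
pOH = 3.43, so pH = 14.00 − pOH = 10.57

pH = 10.57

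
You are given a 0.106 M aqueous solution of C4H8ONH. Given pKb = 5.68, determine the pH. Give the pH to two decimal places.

pH = 10.67

C4H8ONH + H2O ⇌ C4H8ONH2+ + OH-
Kb = 10^(−5.68) = 2.09 × 10^-6
Kb = [OH-]²/(0.106 − [OH-]) = 2.09 × 10^-6
Neglecting [OH-] in the denominator: [OH-] = √(2.09 × 10^-6 × 0.106) = 4.71 × 10^-4 M
pOH = 3.33, so pH = 14.00 − pOH = 10.67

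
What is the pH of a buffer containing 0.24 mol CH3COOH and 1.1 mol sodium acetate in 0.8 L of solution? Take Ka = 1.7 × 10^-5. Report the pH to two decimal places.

pH = 5.43

pKa = −log(1.7 × 10^-5) = 4.770
Henderson–Hasselbalch: pH = pKa + log([CH3COO-]/[CH3COOH]) = 4.770 + log(1.1/0.24)
pH = 4.770 + (+0.661) = 5.43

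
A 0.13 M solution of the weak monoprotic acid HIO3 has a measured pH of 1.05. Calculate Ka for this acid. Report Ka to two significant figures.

Ka = 1.9 × 10^-1

[H+] = 10^(-1.05) = 8.91 × 10^-2 M
At equilibrium [HA] = 0.13 − 8.91 × 10^-2 = 4.09 × 10^-2 M
Ka = [H+][A-]/[HA] = (8.91 × 10^-2)² / 4.09 × 10^-2 = 1.9 × 10^-1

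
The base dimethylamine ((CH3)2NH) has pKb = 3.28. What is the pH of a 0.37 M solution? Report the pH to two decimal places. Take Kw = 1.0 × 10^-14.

pH = 12.14

(CH3)2NH + H2O ⇌ (CH3)2NH2+ + OH-
Kb = 10^(−3.28) = 5.25 × 10^-4
Kb = x²/(0.37 − x) = 5.25 × 10^-4
Since Kb ≪ C₀, x ≈ √(Kb·C₀) = 1.39 × 10^-2 M.
(x/C₀ = 3.8% < 5%, so the approximation holds.)
pOH = 1.86, so pH = 14.00 − pOH = 12.14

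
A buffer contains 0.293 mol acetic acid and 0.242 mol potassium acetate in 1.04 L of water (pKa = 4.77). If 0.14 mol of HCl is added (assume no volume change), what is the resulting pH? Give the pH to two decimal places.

After neutralization: n(CH3COOH) = 0.433 mol, n(CH3COO-) = 0.102 mol.
pH = pKa + log(n_CH3COO-/n_CH3COOH) = 4.77 + log(0.102/0.433) = 4.77 + (-0.628)

pH = 4.14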